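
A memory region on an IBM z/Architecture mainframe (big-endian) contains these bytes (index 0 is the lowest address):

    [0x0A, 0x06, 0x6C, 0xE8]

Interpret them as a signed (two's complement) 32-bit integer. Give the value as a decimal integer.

Big-endian stores the most-significant byte at the lowest address.
The bytes are already most-significant first: 0x0A066CE8.
0x0A066CE8 = 168193256.

168193256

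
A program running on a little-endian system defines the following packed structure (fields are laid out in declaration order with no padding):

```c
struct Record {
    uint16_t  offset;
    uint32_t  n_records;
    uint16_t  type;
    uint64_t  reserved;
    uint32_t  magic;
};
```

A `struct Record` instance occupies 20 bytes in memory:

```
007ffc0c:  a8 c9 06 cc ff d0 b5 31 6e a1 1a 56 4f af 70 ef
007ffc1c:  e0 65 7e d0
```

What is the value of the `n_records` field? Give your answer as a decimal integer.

3506424838

`n_records` follows `offset` (2 bytes), so it starts at byte offset 2 and occupies 4 bytes.
Bytes at offsets 2..5: 06 CC FF D0.
In little-endian order the low byte comes first in memory.
Reassemble most-significant byte first: D0 FF CC 06 → 0xD0FFCC06.
0xD0FFCC06 = 3506424838.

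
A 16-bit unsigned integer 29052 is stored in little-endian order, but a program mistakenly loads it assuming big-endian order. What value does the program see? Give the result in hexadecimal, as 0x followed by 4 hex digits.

29052 in 16-bit hexadecimal is 0x717C.
Stored little-endian, the bytes at ascending addresses are 7C 71.
Read back as big-endian, the last byte is least significant, giving 0x7C71.

0x7C71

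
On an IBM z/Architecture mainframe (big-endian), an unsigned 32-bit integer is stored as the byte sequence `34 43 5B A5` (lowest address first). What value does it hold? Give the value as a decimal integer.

Big-endian: lowest address holds the most-significant byte.
The bytes are already most-significant first: 0x34435BA5.
0x34435BA5 = 876829605.

876829605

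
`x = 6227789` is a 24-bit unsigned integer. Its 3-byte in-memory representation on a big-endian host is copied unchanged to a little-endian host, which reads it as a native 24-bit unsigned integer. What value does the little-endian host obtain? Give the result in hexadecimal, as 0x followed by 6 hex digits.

6227789 in 24-bit hexadecimal is 0x5F074D.
Stored big-endian, the bytes at ascending addresses are 5F 07 4D.
Read back as little-endian, the first byte is least significant, giving 0x4D075F.

0x4D075F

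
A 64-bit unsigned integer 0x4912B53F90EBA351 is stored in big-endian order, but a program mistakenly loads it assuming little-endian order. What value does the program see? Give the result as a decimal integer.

Stored big-endian, the bytes at ascending addresses are 49 12 B5 3F 90 EB A3 51.
Read back as little-endian, the first byte is least significant, giving 0x51A3EB903FB51249.
0x51A3EB903FB51249 = 5882804543052649033.

5882804543052649033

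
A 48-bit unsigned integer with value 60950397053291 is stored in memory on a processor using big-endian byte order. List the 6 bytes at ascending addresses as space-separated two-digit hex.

60950397053291 in hexadecimal, padded to 48 bits, is 0x376F1EC3E96B.
Split into bytes (most-significant first): 37 6F 1E C3 E9 6B.
Big-endian: lowest address holds the most-significant byte.
So the memory order matches the most-significant-first order: 37 6F 1E C3 E9 6B.

37 6F 1E C3 E9 6B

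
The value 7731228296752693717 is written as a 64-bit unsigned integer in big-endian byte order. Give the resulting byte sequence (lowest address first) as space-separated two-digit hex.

7731228296752693717 in hexadecimal, padded to 64 bits, is 0x6B4AD72C916481D5.
Split into bytes (most-significant first): 6B 4A D7 2C 91 64 81 D5.
In big-endian order the high byte comes first in memory.
So the memory order matches the most-significant-first order: 6B 4A D7 2C 91 64 81 D5.

6B 4A D7 2C 91 64 81 D5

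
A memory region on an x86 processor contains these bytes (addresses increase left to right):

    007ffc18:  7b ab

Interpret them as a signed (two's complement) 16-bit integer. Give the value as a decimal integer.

-21637

In little-endian order the low byte comes first in memory.
Reassemble most-significant byte first: AB 7B → 0xAB7B.
Top bit is set, so as a signed 16-bit value this is 0xAB7B − 2^16 = -21637.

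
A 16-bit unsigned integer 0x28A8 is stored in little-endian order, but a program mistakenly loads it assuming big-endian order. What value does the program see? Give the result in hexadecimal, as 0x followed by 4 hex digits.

0xA828

Stored little-endian, the bytes at ascending addresses are A8 28.
Read back as big-endian, the last byte is least significant, giving 0xA828.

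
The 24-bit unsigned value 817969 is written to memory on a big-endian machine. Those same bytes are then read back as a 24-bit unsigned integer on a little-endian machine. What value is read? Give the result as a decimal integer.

817969 in 24-bit hexadecimal is 0x0C7B31.
Stored big-endian, the bytes at ascending addresses are 0C 7B 31.
Read back as little-endian, the first byte is least significant, giving 0x317B0C.
0x317B0C = 3242764.

3242764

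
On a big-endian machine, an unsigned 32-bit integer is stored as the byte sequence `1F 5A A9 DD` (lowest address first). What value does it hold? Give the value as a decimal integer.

In big-endian order the high byte comes first in memory.
The bytes are already most-significant first: 0x1F5AA9DD.
0x1F5AA9DD = 526035421.

526035421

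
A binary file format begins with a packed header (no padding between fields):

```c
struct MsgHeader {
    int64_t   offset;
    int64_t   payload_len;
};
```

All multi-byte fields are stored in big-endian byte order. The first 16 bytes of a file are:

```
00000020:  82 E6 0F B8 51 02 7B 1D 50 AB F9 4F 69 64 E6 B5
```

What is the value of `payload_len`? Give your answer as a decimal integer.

5813013863517710005

`payload_len` follows `offset` (8 bytes), so it starts at byte offset 8 and occupies 8 bytes.
Bytes at offsets 8..15: 50 AB F9 4F 69 64 E6 B5.
In big-endian order the high byte comes first in memory.
The bytes are already most-significant first: 0x50ABF94F6964E6B5.
0x50ABF94F6964E6B5 = 5813013863517710005.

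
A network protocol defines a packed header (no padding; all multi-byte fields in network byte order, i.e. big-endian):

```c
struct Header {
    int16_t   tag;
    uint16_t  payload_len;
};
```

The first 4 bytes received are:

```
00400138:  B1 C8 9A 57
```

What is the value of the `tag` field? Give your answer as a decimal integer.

`tag` is the first field, at byte offset 0, occupying 2 bytes.
Bytes at offsets 0..1: B1 C8.
Big-endian stores the most-significant byte at the lowest address.
The bytes are already most-significant first: 0xB1C8.
Top bit is set, so as a signed 16-bit value this is 0xB1C8 − 2^16 = -20024.

-20024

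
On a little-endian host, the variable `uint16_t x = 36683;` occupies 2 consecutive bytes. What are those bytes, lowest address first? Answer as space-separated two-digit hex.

36683 in hexadecimal, padded to 16 bits, is 0x8F4B.
Split into bytes (most-significant first): 8F 4B.
Little-endian stores the least-significant byte at the lowest address.
So at ascending addresses the bytes are 4B 8F.

4B 8F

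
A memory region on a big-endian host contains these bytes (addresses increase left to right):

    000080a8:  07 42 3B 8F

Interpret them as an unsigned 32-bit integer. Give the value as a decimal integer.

121781135

Big-endian: lowest address holds the most-significant byte.
The bytes are already most-significant first: 0x07423B8F.
0x07423B8F = 121781135.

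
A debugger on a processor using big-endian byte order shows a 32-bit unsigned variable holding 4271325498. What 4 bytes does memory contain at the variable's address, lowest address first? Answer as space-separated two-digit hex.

FE 97 41 3A

4271325498 in hexadecimal, padded to 32 bits, is 0xFE97413A.
Split into bytes (most-significant first): FE 97 41 3A.
Big-endian stores the most-significant byte at the lowest address.
So the memory order matches the most-significant-first order: FE 97 41 3A.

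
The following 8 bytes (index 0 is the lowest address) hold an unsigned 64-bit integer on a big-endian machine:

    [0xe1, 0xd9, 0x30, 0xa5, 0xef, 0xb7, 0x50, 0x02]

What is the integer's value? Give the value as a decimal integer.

16274092217729503234

In big-endian order the high byte comes first in memory.
The bytes are already most-significant first: 0xE1D930A5EFB75002.
0xE1D930A5EFB75002 = 16274092217729503234.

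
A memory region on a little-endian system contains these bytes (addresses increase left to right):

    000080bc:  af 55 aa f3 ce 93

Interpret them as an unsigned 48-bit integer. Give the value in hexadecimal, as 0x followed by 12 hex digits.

0x93CEF3AA55AF

Little-endian: lowest address holds the least-significant byte.
Reassemble most-significant byte first: 93 CE F3 AA 55 AF → 0x93CEF3AA55AF.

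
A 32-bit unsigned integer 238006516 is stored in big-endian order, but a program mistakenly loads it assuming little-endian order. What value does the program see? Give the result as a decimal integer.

4105187086

238006516 in 32-bit hexadecimal is 0x0E2FB0F4.
Stored big-endian, the bytes at ascending addresses are 0E 2F B0 F4.
Read back as little-endian, the first byte is least significant, giving 0xF4B02F0E.
0xF4B02F0E = 4105187086.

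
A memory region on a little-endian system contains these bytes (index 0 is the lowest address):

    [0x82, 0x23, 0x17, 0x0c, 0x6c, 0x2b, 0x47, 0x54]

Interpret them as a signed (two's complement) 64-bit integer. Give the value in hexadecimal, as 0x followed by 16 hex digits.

In little-endian order the low byte comes first in memory.
Reassemble most-significant byte first: 54 47 2B 6C 0C 17 23 82 → 0x54472B6C0C172382.

0x54472B6C0C172382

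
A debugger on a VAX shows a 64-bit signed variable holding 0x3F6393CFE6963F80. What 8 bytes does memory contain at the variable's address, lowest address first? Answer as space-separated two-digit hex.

80 3F 96 E6 CF 93 63 3F

Split into bytes (most-significant first): 3F 63 93 CF E6 96 3F 80.
In little-endian order the low byte comes first in memory.
So at ascending addresses the bytes are 80 3F 96 E6 CF 93 63 3F.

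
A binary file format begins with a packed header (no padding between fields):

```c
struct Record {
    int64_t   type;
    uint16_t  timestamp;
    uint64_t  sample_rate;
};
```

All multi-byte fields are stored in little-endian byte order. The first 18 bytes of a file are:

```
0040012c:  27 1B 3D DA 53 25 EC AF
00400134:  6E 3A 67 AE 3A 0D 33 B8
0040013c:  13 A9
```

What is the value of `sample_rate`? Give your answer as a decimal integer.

`sample_rate` follows `type` (8 B), `timestamp` (2 B), so it starts at offset 8 + 2 = 10 and occupies 8 bytes.
Bytes at offsets 10..17: 67 AE 3A 0D 33 B8 13 A9.
Little-endian stores the least-significant byte at the lowest address.
Reassemble most-significant byte first: A9 13 B8 33 0D 3A AE 67 → 0xA913B8330D3AAE67.
0xA913B8330D3AAE67 = 12183283946372116071.

12183283946372116071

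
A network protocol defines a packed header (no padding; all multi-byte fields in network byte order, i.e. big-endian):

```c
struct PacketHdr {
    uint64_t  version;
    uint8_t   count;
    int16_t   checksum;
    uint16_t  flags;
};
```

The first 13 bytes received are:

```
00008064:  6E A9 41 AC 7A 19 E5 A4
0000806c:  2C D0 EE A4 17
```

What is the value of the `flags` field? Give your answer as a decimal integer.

`flags` follows `version` (8 B), `count` (1 B), `checksum` (2 B), so it starts at offset 8 + 1 + 2 = 11 and occupies 2 bytes.
Bytes at offsets 11..12: A4 17.
Big-endian: lowest address holds the most-significant byte.
The bytes are already most-significant first: 0xA417.
0xA417 = 42007.

42007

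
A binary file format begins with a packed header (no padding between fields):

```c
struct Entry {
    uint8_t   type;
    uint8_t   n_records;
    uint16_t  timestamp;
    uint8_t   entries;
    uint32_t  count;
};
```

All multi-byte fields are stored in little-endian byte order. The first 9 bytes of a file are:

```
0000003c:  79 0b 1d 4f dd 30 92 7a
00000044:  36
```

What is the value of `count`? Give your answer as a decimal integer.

`count` follows `type` (1 B), `n_records` (1 B), `timestamp` (2 B), `entries` (1 B), so it starts at offset 1 + 1 + 2 + 1 = 5 and occupies 4 bytes.
Bytes at offsets 5..8: 30 92 7A 36.
In little-endian order the low byte comes first in memory.
Reassemble most-significant byte first: 36 7A 92 30 → 0x367A9230.
0x367A9230 = 914002480.

914002480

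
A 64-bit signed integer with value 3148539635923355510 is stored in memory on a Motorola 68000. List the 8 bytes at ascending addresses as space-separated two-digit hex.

3148539635923355510 in hexadecimal, padded to 64 bits, is 0x2BB1DC1E00730776.
Split into bytes (most-significant first): 2B B1 DC 1E 00 73 07 76.
In big-endian order the high byte comes first in memory.
So the memory order matches the most-significant-first order: 2B B1 DC 1E 00 73 07 76.

2B B1 DC 1E 00 73 07 76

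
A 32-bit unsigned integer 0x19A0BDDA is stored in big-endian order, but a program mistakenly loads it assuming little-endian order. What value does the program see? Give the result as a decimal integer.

3669860377

Stored big-endian, the bytes at ascending addresses are 19 A0 BD DA.
Read back as little-endian, the first byte is least significant, giving 0xDABDA019.
0xDABDA019 = 3669860377.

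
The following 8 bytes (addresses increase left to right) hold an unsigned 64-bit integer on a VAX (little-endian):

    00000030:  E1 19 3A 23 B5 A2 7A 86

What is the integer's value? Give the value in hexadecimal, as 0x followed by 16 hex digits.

0x867AA2B5233A19E1

Little-endian: lowest address holds the least-significant byte.
Reassemble most-significant byte first: 86 7A A2 B5 23 3A 19 E1 → 0x867AA2B5233A19E1.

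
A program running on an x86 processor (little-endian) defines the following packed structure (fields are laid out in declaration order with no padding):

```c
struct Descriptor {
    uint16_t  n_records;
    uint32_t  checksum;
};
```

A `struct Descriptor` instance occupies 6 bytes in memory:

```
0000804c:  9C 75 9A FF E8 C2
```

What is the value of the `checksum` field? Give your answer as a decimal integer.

`checksum` follows `n_records` (2 bytes), so it starts at byte offset 2 and occupies 4 bytes.
Bytes at offsets 2..5: 9A FF E8 C2.
In little-endian order the low byte comes first in memory.
Reassemble most-significant byte first: C2 E8 FF 9A → 0xC2E8FF9A.
0xC2E8FF9A = 3270049690.

3270049690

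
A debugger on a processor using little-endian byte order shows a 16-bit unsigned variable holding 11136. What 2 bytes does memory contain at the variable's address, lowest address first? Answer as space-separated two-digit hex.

11136 in hexadecimal, padded to 16 bits, is 0x2B80.
Split into bytes (most-significant first): 2B 80.
Little-endian stores the least-significant byte at the lowest address.
So at ascending addresses the bytes are 80 2B.

80 2B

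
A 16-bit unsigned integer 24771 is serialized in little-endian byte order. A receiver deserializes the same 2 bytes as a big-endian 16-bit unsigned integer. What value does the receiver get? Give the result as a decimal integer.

24771 in 16-bit hexadecimal is 0x60C3.
Stored little-endian, the bytes at ascending addresses are C3 60.
Read back as big-endian, the last byte is least significant, giving 0xC360.
0xC360 = 50016.

50016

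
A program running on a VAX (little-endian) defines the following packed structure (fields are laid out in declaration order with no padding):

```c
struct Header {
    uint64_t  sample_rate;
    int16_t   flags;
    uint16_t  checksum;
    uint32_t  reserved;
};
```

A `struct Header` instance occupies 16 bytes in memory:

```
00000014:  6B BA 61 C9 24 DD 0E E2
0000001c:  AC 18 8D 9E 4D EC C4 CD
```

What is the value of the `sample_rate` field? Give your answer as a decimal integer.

`sample_rate` is the first field, at byte offset 0, occupying 8 bytes.
Bytes at offsets 0..7: 6B BA 61 C9 24 DD 0E E2.
Little-endian: lowest address holds the least-significant byte.
Reassemble most-significant byte first: E2 0E DD 24 C9 61 BA 6B → 0xE20EDD24C961BA6B.
0xE20EDD24C961BA6B = 16289200052312849003.

16289200052312849003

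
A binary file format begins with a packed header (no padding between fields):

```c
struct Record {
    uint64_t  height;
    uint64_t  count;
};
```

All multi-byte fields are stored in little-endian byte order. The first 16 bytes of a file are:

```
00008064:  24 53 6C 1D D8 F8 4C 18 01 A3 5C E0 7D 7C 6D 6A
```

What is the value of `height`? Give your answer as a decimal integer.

`height` is the first field, at byte offset 0, occupying 8 bytes.
Bytes at offsets 0..7: 24 53 6C 1D D8 F8 4C 18.
In little-endian order the low byte comes first in memory.
Reassemble most-significant byte first: 18 4C F8 D8 1D 6C 53 24 → 0x184CF8D81D6C5324.
0x184CF8D81D6C5324 = 1751047962230543140.

1751047962230543140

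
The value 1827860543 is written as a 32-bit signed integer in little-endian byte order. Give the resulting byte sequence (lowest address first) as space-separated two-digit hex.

3F F0 F2 6C

1827860543 in hexadecimal, padded to 32 bits, is 0x6CF2F03F.
Split into bytes (most-significant first): 6C F2 F0 3F.
Little-endian stores the least-significant byte at the lowest address.
So at ascending addresses the bytes are 3F F0 F2 6C.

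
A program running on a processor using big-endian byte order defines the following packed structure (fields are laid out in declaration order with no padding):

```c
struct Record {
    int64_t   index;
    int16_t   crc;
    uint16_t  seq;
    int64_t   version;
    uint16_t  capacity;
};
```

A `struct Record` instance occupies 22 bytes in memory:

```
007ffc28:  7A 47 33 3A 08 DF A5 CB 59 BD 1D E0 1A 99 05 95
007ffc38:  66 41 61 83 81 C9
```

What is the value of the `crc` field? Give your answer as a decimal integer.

22973

`crc` follows `index` (8 bytes), so it starts at byte offset 8 and occupies 2 bytes.
Bytes at offsets 8..9: 59 BD.
In big-endian order the high byte comes first in memory.
The bytes are already most-significant first: 0x59BD.
0x59BD = 22973.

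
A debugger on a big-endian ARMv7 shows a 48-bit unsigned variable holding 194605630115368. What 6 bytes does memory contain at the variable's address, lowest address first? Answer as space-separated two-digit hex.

B0 FE 27 74 4E 28

194605630115368 in hexadecimal, padded to 48 bits, is 0xB0FE27744E28.
Split into bytes (most-significant first): B0 FE 27 74 4E 28.
Big-endian stores the most-significant byte at the lowest address.
So the memory order matches the most-significant-first order: B0 FE 27 74 4E 28.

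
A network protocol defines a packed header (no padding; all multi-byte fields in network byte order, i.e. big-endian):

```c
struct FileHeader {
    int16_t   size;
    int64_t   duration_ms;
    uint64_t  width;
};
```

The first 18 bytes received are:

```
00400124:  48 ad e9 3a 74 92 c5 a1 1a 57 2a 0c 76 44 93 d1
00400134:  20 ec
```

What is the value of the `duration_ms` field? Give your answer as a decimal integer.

`duration_ms` follows `size` (2 bytes), so it starts at byte offset 2 and occupies 8 bytes.
Bytes at offsets 2..9: E9 3A 74 92 C5 A1 1A 57.
Big-endian stores the most-significant byte at the lowest address.
The bytes are already most-significant first: 0xE93A7492C5A11A57.
Top bit is set, so as a signed 64-bit value this is 0xE93A7492C5A11A57 − 2^64 = -1640870940493407657.

-1640870940493407657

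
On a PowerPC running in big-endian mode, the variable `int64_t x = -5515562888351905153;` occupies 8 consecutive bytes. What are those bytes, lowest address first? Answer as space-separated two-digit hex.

Two's complement of -5515562888351905153 in 64 bits: 5515562888351905153 = 0x4C8B3739688AF581; invert → 0xB374C8C697750A7E; add 1 → 0xB374C8C697750A7F.
Split into bytes (most-significant first): B3 74 C8 C6 97 75 0A 7F.
In big-endian order the high byte comes first in memory.
So the memory order matches the most-significant-first order: B3 74 C8 C6 97 75 0A 7F.

B3 74 C8 C6 97 75 0A 7F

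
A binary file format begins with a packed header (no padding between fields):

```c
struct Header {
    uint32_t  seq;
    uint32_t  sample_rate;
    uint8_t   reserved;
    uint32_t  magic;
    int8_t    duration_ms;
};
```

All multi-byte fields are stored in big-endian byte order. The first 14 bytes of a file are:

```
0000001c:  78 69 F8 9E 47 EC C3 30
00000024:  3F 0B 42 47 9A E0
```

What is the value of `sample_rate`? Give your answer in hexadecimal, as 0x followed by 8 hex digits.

`sample_rate` follows `seq` (4 bytes), so it starts at byte offset 4 and occupies 4 bytes.
Bytes at offsets 4..7: 47 EC C3 30.
Big-endian: lowest address holds the most-significant byte.
The bytes are already most-significant first: 0x47ECC330.

0x47ECC330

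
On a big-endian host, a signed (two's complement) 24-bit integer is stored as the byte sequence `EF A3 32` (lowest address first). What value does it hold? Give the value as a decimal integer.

-1072334

In big-endian order the high byte comes first in memory.
The bytes are already most-significant first: 0xEFA332.
Top bit is set, so as a signed 24-bit value this is 0xEFA332 − 2^24 = -1072334.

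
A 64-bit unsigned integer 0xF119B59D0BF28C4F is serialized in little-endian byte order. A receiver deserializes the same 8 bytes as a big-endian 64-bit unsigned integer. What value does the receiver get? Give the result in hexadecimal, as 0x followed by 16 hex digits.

Stored little-endian, the bytes at ascending addresses are 4F 8C F2 0B 9D B5 19 F1.
Read back as big-endian, the last byte is least significant, giving 0x4F8CF20B9DB519F1.

0x4F8CF20B9DB519F1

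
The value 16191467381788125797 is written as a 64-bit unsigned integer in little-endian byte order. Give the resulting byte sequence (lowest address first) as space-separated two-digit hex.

16191467381788125797 in hexadecimal, padded to 64 bits, is 0xE0B3A5CC33CE2A65.
Split into bytes (most-significant first): E0 B3 A5 CC 33 CE 2A 65.
In little-endian order the low byte comes first in memory.
So at ascending addresses the bytes are 65 2A CE 33 CC A5 B3 E0.

65 2A CE 33 CC A5 B3 E0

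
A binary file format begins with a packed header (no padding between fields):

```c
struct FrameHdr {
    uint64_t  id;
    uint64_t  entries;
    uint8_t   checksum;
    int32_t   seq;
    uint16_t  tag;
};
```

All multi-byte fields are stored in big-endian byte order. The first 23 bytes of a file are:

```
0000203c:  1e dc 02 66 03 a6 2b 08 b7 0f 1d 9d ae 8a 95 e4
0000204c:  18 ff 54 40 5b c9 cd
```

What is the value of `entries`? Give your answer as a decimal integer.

`entries` follows `id` (8 bytes), so it starts at byte offset 8 and occupies 8 bytes.
Bytes at offsets 8..15: B7 0F 1D 9D AE 8A 95 E4.
In big-endian order the high byte comes first in memory.
The bytes are already most-significant first: 0xB70F1D9DAE8A95E4.
0xB70F1D9DAE8A95E4 = 13190794396666861028.

13190794396666861028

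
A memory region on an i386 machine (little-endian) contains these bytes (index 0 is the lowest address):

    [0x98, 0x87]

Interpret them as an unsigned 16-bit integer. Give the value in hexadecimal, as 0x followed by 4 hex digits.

Little-endian stores the least-significant byte at the lowest address.
Reassemble most-significant byte first: 87 98 → 0x8798.

0x8798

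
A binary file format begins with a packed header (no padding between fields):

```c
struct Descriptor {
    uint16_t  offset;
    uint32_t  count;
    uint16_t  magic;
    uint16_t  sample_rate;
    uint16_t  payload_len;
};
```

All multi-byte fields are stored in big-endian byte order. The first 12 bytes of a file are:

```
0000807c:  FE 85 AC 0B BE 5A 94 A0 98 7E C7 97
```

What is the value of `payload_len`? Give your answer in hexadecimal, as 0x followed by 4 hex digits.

0xC797

`payload_len` follows `offset` (2 B), `count` (4 B), `magic` (2 B), `sample_rate` (2 B), so it starts at offset 2 + 4 + 2 + 2 = 10 and occupies 2 bytes.
Bytes at offsets 10..11: C7 97.
Big-endian: lowest address holds the most-significant byte.
The bytes are already most-significant first: 0xC797.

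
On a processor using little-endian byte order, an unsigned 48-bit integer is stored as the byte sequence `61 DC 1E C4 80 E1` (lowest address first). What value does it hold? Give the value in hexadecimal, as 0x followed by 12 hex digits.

0xE180C41EDC61

Little-endian stores the least-significant byte at the lowest address.
Reassemble most-significant byte first: E1 80 C4 1E DC 61 → 0xE180C41EDC61.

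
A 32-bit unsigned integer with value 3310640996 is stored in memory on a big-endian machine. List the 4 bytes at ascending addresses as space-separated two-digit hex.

C5 54 5F 64

3310640996 in hexadecimal, padded to 32 bits, is 0xC5545F64.
Split into bytes (most-significant first): C5 54 5F 64.
Big-endian stores the most-significant byte at the lowest address.
So the memory order matches the most-significant-first order: C5 54 5F 64.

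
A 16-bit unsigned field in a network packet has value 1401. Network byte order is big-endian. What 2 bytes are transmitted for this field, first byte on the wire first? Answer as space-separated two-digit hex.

05 79

1401 in hexadecimal, padded to 16 bits, is 0x0579.
Split into bytes (most-significant first): 05 79.
In big-endian order the high byte comes first in memory.
So the memory order matches the most-significant-first order: 05 79.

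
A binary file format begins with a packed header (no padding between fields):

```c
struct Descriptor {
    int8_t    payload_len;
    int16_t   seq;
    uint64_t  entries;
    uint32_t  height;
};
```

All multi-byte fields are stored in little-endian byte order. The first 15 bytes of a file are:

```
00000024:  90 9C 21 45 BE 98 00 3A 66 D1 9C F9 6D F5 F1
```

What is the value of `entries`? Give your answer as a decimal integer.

`entries` follows `payload_len` (1 B), `seq` (2 B), so it starts at offset 1 + 2 = 3 and occupies 8 bytes.
Bytes at offsets 3..10: 45 BE 98 00 3A 66 D1 9C.
In little-endian order the low byte comes first in memory.
Reassemble most-significant byte first: 9C D1 66 3A 00 98 BE 45 → 0x9CD1663A0098BE45.
0x9CD1663A0098BE45 = 11299925339353431621.

11299925339353431621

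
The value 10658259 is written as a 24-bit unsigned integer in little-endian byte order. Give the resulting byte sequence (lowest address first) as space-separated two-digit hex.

D3 A1 A2

10658259 in hexadecimal, padded to 24 bits, is 0xA2A1D3.
Split into bytes (most-significant first): A2 A1 D3.
In little-endian order the low byte comes first in memory.
So at ascending addresses the bytes are D3 A1 A2.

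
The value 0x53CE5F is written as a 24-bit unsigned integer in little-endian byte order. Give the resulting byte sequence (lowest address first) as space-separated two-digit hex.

Split into bytes (most-significant first): 53 CE 5F.
Little-endian stores the least-significant byte at the lowest address.
So at ascending addresses the bytes are 5F CE 53.

5F CE 53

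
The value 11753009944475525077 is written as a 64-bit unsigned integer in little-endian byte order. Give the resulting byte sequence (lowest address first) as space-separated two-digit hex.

11753009944475525077 in hexadecimal, padded to 64 bits, is 0xA31B14463E18DFD5.
Split into bytes (most-significant first): A3 1B 14 46 3E 18 DF D5.
In little-endian order the low byte comes first in memory.
So at ascending addresses the bytes are D5 DF 18 3E 46 14 1B A3.

D5 DF 18 3E 46 14 1B A3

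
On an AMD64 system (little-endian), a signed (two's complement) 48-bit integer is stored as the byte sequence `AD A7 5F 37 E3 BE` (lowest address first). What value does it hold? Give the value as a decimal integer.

-71591880841299

Little-endian stores the least-significant byte at the lowest address.
Reassemble most-significant byte first: BE E3 37 5F A7 AD → 0xBEE3375FA7AD.
Top bit is set, so as a signed 48-bit value this is 0xBEE3375FA7AD − 2^48 = -71591880841299.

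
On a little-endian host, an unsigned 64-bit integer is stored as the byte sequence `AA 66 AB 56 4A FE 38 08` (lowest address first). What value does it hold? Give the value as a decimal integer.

In little-endian order the low byte comes first in memory.
Reassemble most-significant byte first: 08 38 FE 4A 56 AB 66 AA → 0x0838FE4A56AB66AA.
0x0838FE4A56AB66AA = 592502946234328746.

592502946234328746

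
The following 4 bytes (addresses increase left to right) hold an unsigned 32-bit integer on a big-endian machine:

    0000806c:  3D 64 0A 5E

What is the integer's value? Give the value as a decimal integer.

Big-endian stores the most-significant byte at the lowest address.
The bytes are already most-significant first: 0x3D640A5E.
0x3D640A5E = 1029966430.

1029966430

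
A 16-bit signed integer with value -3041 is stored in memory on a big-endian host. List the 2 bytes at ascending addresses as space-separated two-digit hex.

F4 1F

Two's complement of -3041 in 16 bits: 3041 = 0x0BE1; invert → 0xF41E; add 1 → 0xF41F.
Split into bytes (most-significant first): F4 1F.
Big-endian stores the most-significant byte at the lowest address.
So the memory order matches the most-significant-first order: F4 1F.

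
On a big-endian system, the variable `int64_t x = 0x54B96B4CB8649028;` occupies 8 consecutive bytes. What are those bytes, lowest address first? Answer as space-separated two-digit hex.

Split into bytes (most-significant first): 54 B9 6B 4C B8 64 90 28.
Big-endian stores the most-significant byte at the lowest address.
So the memory order matches the most-significant-first order: 54 B9 6B 4C B8 64 90 28.

54 B9 6B 4C B8 64 90 28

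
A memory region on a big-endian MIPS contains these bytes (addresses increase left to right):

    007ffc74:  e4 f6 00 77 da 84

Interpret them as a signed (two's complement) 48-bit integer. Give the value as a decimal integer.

Big-endian: lowest address holds the most-significant byte.
The bytes are already most-significant first: 0xE4F60077DA84.
Top bit is set, so as a signed 48-bit value this is 0xE4F60077DA84 − 2^48 = -29729755768188.

-29729755768188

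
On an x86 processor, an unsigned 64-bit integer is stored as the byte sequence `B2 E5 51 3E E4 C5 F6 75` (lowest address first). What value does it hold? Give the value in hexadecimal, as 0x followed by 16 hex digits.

Little-endian: lowest address holds the least-significant byte.
Reassemble most-significant byte first: 75 F6 C5 E4 3E 51 E5 B2 → 0x75F6C5E43E51E5B2.

0x75F6C5E43E51E5B2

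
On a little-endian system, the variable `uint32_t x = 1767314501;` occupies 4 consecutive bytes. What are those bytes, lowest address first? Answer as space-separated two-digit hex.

45 14 57 69

1767314501 in hexadecimal, padded to 32 bits, is 0x69571445.
Split into bytes (most-significant first): 69 57 14 45.
Little-endian: lowest address holds the least-significant byte.
So at ascending addresses the bytes are 45 14 57 69.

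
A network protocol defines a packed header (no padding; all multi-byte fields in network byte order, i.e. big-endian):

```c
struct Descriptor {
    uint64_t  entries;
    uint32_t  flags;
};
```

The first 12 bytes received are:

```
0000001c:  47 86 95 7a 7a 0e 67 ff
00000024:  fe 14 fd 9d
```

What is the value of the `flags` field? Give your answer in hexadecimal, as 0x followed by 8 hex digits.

0xFE14FD9D

`flags` follows `entries` (8 bytes), so it starts at byte offset 8 and occupies 4 bytes.
Bytes at offsets 8..11: FE 14 FD 9D.
In big-endian order the high byte comes first in memory.
The bytes are already most-significant first: 0xFE14FD9D.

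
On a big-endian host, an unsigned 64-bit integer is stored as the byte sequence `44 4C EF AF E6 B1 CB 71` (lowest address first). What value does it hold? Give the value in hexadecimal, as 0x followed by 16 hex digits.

0x444CEFAFE6B1CB71

In big-endian order the high byte comes first in memory.
The bytes are already most-significant first: 0x444CEFAFE6B1CB71.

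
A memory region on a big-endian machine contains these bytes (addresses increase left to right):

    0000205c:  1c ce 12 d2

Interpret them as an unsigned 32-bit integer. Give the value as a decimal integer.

483267282

Big-endian stores the most-significant byte at the lowest address.
The bytes are already most-significant first: 0x1CCE12D2.
0x1CCE12D2 = 483267282.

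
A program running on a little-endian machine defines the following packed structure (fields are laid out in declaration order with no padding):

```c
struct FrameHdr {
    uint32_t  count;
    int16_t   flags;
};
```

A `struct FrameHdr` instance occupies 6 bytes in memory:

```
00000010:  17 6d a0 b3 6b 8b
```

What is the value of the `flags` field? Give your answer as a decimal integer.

`flags` follows `count` (4 bytes), so it starts at byte offset 4 and occupies 2 bytes.
Bytes at offsets 4..5: 6B 8B.
Little-endian stores the least-significant byte at the lowest address.
Reassemble most-significant byte first: 8B 6B → 0x8B6B.
Top bit is set, so as a signed 16-bit value this is 0x8B6B − 2^16 = -29845.

-29845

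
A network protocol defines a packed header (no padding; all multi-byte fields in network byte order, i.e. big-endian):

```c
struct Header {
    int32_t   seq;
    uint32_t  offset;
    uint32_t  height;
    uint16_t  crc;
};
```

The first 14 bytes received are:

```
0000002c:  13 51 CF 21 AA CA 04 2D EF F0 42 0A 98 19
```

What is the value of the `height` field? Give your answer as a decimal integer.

4025500170

`height` follows `seq` (4 B), `offset` (4 B), so it starts at offset 4 + 4 = 8 and occupies 4 bytes.
Bytes at offsets 8..11: EF F0 42 0A.
Big-endian: lowest address holds the most-significant byte.
The bytes are already most-significant first: 0xEFF0420A.
0xEFF0420A = 4025500170.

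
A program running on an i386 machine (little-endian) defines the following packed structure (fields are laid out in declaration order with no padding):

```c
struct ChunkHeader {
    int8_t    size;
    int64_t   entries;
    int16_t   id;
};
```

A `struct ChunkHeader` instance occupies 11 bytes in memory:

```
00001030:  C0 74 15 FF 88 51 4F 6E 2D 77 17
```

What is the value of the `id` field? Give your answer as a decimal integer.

6007

`id` follows `size` (1 B), `entries` (8 B), so it starts at offset 1 + 8 = 9 and occupies 2 bytes.
Bytes at offsets 9..10: 77 17.
Little-endian stores the least-significant byte at the lowest address.
Reassemble most-significant byte first: 17 77 → 0x1777.
0x1777 = 6007.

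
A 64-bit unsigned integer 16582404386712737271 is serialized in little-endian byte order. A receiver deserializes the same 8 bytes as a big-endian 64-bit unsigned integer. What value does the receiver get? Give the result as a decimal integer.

16582404386712737271 in 64-bit hexadecimal is 0xE62088EEAFE455F7.
Stored little-endian, the bytes at ascending addresses are F7 55 E4 AF EE 88 20 E6.
Read back as big-endian, the last byte is least significant, giving 0xF755E4AFEE8820E6.
0xF755E4AFEE8820E6 = 17822402544660914406.

17822402544660914406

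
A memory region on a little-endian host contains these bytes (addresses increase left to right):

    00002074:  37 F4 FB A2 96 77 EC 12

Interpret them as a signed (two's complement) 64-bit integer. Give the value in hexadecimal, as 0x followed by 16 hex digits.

0x12EC7796A2FBF437

Little-endian stores the least-significant byte at the lowest address.
Reassemble most-significant byte first: 12 EC 77 96 A2 FB F4 37 → 0x12EC7796A2FBF437.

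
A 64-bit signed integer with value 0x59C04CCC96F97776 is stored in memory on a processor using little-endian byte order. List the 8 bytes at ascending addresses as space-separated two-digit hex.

76 77 F9 96 CC 4C C0 59

Split into bytes (most-significant first): 59 C0 4C CC 96 F9 77 76.
Little-endian: lowest address holds the least-significant byte.
So at ascending addresses the bytes are 76 77 F9 96 CC 4C C0 59.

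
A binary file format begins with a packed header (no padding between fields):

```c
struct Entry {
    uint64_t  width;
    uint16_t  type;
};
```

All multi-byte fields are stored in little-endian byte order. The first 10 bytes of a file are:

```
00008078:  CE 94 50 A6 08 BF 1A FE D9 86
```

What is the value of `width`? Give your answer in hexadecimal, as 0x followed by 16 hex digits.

0xFE1ABF08A65094CE

`width` is the first field, at byte offset 0, occupying 8 bytes.
Bytes at offsets 0..7: CE 94 50 A6 08 BF 1A FE.
Little-endian: lowest address holds the least-significant byte.
Reassemble most-significant byte first: FE 1A BF 08 A6 50 94 CE → 0xFE1ABF08A65094CE.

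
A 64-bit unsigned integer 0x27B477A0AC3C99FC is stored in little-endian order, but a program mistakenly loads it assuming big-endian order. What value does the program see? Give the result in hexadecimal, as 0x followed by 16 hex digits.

0xFC993CACA077B427

Stored little-endian, the bytes at ascending addresses are FC 99 3C AC A0 77 B4 27.
Read back as big-endian, the last byte is least significant, giving 0xFC993CACA077B427.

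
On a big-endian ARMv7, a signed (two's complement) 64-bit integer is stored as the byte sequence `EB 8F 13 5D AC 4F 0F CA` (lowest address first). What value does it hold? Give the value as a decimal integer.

-1472937260083114038

In big-endian order the high byte comes first in memory.
The bytes are already most-significant first: 0xEB8F135DAC4F0FCA.
Top bit is set, so as a signed 64-bit value this is 0xEB8F135DAC4F0FCA − 2^64 = -1472937260083114038.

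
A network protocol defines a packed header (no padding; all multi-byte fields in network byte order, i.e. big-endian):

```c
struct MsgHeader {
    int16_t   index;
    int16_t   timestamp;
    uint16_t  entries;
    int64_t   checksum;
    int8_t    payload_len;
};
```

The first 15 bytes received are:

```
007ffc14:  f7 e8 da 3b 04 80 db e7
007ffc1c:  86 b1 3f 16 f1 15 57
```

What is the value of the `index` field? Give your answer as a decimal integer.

-2072

`index` is the first field, at byte offset 0, occupying 2 bytes.
Bytes at offsets 0..1: F7 E8.
In big-endian order the high byte comes first in memory.
The bytes are already most-significant first: 0xF7E8.
Top bit is set, so as a signed 16-bit value this is 0xF7E8 − 2^16 = -2072.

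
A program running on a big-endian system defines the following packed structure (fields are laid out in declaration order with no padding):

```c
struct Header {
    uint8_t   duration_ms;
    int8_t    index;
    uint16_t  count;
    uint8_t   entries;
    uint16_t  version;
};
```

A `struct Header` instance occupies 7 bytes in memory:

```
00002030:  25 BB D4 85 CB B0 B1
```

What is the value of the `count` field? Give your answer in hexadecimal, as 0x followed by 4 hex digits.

`count` follows `duration_ms` (1 B), `index` (1 B), so it starts at offset 1 + 1 = 2 and occupies 2 bytes.
Bytes at offsets 2..3: D4 85.
Big-endian: lowest address holds the most-significant byte.
The bytes are already most-significant first: 0xD485.

0xD485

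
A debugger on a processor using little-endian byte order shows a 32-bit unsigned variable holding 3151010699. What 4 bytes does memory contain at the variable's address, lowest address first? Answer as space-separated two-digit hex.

8B 9B D0 BB

3151010699 in hexadecimal, padded to 32 bits, is 0xBBD09B8B.
Split into bytes (most-significant first): BB D0 9B 8B.
Little-endian: lowest address holds the least-significant byte.
So at ascending addresses the bytes are 8B 9B D0 BB.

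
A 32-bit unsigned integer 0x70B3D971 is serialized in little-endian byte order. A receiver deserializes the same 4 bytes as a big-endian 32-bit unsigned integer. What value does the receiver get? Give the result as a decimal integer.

1910092656

Stored little-endian, the bytes at ascending addresses are 71 D9 B3 70.
Read back as big-endian, the last byte is least significant, giving 0x71D9B370.
0x71D9B370 = 1910092656.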